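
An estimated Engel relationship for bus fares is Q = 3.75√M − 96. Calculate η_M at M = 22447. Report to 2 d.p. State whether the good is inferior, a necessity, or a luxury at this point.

At M = 22447: Q = 465.837.
dQ/dM = 3.75/(2√M) = 0.0125147 at this income.
η = (dQ/dM)·(M/Q) = 0.0125147 × (22447/465.837) = 0.60.
Since 0 < η < 1, the good is a necessity.

0.60 (necessity)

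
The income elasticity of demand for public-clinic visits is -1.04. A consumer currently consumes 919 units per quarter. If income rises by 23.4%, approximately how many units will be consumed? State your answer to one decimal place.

695.4

%ΔQ ≈ η × %ΔI = -1.04 × 23.4% = -24.336%.
New Q ≈ 919 × (1 − 0.24336) = 695.4.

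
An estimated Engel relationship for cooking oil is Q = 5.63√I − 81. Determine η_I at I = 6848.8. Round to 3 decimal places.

0.605

At I = 6848.8: Q = 384.925.
dQ/dI = 5.63/(2√I) = 0.0340151 at this income.
η = (dQ/dI)·(I/Q) = 0.0340151 × (6848.8/384.925) = 0.605.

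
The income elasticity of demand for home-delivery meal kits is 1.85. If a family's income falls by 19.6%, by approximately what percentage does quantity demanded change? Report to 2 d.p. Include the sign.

%ΔQ ≈ η × %ΔI = 1.85 × (-19.6%) = -36.26%.

-36.26%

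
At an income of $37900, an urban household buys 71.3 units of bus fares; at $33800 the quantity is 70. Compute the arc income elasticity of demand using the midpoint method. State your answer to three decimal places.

0.161

ΔQ = 70 − 71.3 = -1.3; midpoint Q̄ = (71.3 + 70)/2 = 70.65.
ΔI = 33800 − 37900 = -4100; midpoint Ī = (37900 + 33800)/2 = 35850.
η = (ΔQ/Q̄) ÷ (ΔI/Ī) = (-1.3/70.65) ÷ (-4100/35850) = 0.161.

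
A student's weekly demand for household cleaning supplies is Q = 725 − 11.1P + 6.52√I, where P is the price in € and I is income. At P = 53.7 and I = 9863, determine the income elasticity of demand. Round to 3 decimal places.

0.417

At P = 53.7, I = 9863: Q = 776.448.
Holding P constant, ∂Q/∂I = 6.52/(2√I) = 0.0328256.
η_I = (∂Q/∂I)·(I/Q) = 0.0328256 × (9863/776.448) = 0.417.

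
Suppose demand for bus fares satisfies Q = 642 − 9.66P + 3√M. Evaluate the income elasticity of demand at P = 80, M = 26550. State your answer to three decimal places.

0.683

At P = 80, M = 26550: Q = 358.025.
Holding P constant, ∂Q/∂M = 3/(2√M) = 0.00920575.
η_M = (∂Q/∂M)·(M/Q) = 0.00920575 × (26550/358.025) = 0.683.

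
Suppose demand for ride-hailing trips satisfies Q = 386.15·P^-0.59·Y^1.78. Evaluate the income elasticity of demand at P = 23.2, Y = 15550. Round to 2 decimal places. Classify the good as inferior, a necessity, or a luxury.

1.78 (luxury)

For a multiplicative demand Q = A·P^α·Y^β, the income elasticity is β everywhere.
Here β = 1.78, so η = 1.78.
Since η > 1, this is a luxury.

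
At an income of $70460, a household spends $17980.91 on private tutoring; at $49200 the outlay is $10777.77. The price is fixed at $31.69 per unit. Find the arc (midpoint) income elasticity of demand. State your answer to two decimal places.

1.41

With a constant price, Q₁ = 17980.91/31.69 = 567.400 and Q₂ = 10777.77/31.69 = 340.100 (equivalently, work directly with expenditure since P cancels).
Midpoint %ΔQ = (10777.77 − 17980.91)/14379.34 = -0.50094; midpoint %ΔI = (49200 − 70460)/59830 = -0.35534.
η = -0.50094 / -0.35534 = 1.41.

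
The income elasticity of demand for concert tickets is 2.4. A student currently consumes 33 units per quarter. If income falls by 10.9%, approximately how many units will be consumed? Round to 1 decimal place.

24.4

%ΔQ ≈ η × %ΔI = 2.4 × (-10.9%) = -26.16%.
New Q ≈ 33 × (1 − 0.2616) = 24.4.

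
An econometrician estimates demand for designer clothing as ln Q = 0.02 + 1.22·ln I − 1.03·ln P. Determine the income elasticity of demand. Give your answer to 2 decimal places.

In a log-linear demand, the coefficient on ln I is the income elasticity.
So η = 1.22.

1.22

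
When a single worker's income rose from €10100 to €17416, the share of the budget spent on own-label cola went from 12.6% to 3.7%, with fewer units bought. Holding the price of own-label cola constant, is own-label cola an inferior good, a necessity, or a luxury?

Quantity demanded falls as income rises, so η < 0.

inferior good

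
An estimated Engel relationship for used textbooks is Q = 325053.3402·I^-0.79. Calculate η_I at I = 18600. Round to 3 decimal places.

For Q = A·I^β the income elasticity is constant and equal to β.
Here β = -0.79, so η = -0.790.

-0.790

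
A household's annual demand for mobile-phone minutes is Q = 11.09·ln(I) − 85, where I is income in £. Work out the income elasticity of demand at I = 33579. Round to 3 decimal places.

At I = 33579: Q = 30.576.
dQ/dI = 11.09/I = 0.000330266 at this income.
η = (dQ/dI)·(I/Q) = 0.000330266 × (33579/30.576) = 0.363.

0.363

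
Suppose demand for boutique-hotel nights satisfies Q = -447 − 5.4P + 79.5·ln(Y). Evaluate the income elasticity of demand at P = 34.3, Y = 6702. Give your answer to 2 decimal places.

1.17

At P = 34.3, Y = 6702: Q = 68.188.
Holding P constant, ∂Q/∂Y = 79.5/Y = 0.0118621.
η_Y = (∂Q/∂Y)·(Y/Q) = 0.0118621 × (6702/68.188) = 1.17.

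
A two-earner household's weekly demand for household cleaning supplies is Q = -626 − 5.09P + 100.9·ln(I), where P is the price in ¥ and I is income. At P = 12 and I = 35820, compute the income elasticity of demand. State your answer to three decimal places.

0.272

At P = 12, I = 35820: Q = 370.984.
Holding P constant, ∂Q/∂I = 100.9/I = 0.00281686.
η_I = (∂Q/∂I)·(I/Q) = 0.00281686 × (35820/370.984) = 0.272.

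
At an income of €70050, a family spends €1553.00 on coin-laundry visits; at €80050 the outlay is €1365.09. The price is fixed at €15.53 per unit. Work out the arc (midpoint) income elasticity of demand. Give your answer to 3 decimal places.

With a constant price, Q₁ = 1553.00/15.53 = 100.000 and Q₂ = 1365.09/15.53 = 87.900 (equivalently, work directly with expenditure since P cancels).
Midpoint %ΔQ = (1365.09 − 1553.00)/1459.05 = -0.12879; midpoint %ΔI = (80050 − 70050)/75050 = 0.13324.
η = -0.12879 / 0.13324 = -0.967.

-0.967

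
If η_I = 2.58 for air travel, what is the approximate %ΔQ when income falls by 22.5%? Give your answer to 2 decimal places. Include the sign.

%ΔQ ≈ η × %ΔI = 2.58 × (-22.5%) = -58.05%.

-58.05%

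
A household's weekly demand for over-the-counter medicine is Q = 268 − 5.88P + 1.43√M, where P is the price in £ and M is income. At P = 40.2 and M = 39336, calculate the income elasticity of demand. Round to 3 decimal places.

At P = 40.2, M = 39336: Q = 315.240.
Holding P constant, ∂Q/∂M = 1.43/(2√M) = 0.00360505.
η_M = (∂Q/∂M)·(M/Q) = 0.00360505 × (39336/315.240) = 0.450.

0.450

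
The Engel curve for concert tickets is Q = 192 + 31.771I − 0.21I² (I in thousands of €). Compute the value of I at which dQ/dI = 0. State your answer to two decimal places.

dQ/dI = 31.771 − 0.42I.
The good is inferior where dQ/dI < 0. Setting dQ/dI = 0 gives I = 31.771 / 0.42 = 75.65.

75.65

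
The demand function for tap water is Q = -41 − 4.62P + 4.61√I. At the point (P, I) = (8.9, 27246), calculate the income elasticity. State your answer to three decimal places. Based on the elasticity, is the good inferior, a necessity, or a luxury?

0.560 (necessity)

At P = 8.9, I = 27246: Q = 678.825.
Holding P constant, ∂Q/∂I = 4.61/(2√I) = 0.0139643.
η_I = (∂Q/∂I)·(I/Q) = 0.0139643 × (27246/678.825) = 0.560.
Since 0 < η < 1, this is a necessity.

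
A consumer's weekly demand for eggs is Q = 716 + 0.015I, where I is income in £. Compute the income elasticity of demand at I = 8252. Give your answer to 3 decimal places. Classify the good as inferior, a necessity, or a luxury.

At I = 8252: Q = 839.780.
dQ/dI = 0.015.
η = (dQ/dI)·(I/Q) = 0.015 × (8252/839.780) = 0.147.
Since 0 < η < 1, the good is a necessity.

0.147 (necessity)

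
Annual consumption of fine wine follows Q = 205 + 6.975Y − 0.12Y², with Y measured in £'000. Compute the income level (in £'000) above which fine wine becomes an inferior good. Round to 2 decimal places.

29.06

dQ/dY = 6.975 − 0.24Y.
The good is inferior where dQ/dY < 0. Setting dQ/dY = 0 gives Y = 6.975 / 0.24 = 29.06.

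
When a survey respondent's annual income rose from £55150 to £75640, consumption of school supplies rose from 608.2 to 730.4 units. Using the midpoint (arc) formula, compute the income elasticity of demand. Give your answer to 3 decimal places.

ΔQ = 730.4 − 608.2 = 122.2; midpoint Q̄ = (608.2 + 730.4)/2 = 669.3.
ΔI = 75640 − 55150 = 20490; midpoint Ī = (55150 + 75640)/2 = 65395.
η = (ΔQ/Q̄) ÷ (ΔI/Ī) = (122.2/669.3) ÷ (20490/65395) = 0.583.

0.583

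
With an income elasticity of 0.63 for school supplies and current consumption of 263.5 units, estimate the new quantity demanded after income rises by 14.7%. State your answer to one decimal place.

287.9

%ΔQ ≈ η × %ΔI = 0.63 × 14.7% = 9.261%.
New Q ≈ 263.5 × (1 + 0.09261) = 287.9.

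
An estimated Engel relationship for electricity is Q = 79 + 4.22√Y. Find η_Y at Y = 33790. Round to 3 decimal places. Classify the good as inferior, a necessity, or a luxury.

0.454 (necessity)

At Y = 33790: Q = 854.723.
dQ/dY = 4.22/(2√Y) = 0.0114786 at this income.
η = (dQ/dY)·(Y/Q) = 0.0114786 × (33790/854.723) = 0.454.
Since 0 < η < 1, the good is a necessity.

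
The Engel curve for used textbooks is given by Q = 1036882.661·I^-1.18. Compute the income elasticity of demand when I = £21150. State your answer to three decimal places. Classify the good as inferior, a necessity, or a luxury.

For Q = A·I^β the income elasticity is constant and equal to β.
Here β = -1.18, so η = -1.180.
Since η < 0, the good is an inferior good.

-1.180 (inferior good)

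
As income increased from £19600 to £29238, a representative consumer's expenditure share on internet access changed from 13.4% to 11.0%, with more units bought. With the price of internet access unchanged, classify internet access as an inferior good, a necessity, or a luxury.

necessity

Quantity rises but the budget share falls as income rises, so 0 < η < 1.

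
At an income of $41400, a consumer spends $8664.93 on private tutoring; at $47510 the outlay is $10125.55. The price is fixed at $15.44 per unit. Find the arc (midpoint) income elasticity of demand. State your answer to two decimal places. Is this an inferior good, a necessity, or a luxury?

1.13 (luxury)

With a constant price, Q₁ = 8664.93/15.44 = 561.200 and Q₂ = 10125.55/15.44 = 655.800 (equivalently, work directly with expenditure since P cancels).
Midpoint %ΔQ = (10125.55 − 8664.93)/9395.24 = 0.15546; midpoint %ΔI = (47510 − 41400)/44455 = 0.13744.
η = 0.15546 / 0.13744 = 1.13.
η > 1 ⇒ luxury.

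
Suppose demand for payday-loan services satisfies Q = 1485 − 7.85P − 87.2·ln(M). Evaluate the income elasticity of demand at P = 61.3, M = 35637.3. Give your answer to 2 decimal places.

At P = 61.3, M = 35637.3: Q = 89.839.
Holding P constant, ∂Q/∂M = -87.2/M = -0.00244687.
η_M = (∂Q/∂M)·(M/Q) = -0.00244687 × (35637.3/89.839) = -0.97.

-0.97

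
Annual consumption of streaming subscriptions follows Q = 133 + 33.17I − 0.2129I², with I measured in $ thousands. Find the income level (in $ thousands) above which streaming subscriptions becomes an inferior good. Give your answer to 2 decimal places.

77.90

dQ/dI = 33.17 − 0.4258I.
The good is inferior where dQ/dI < 0. Setting dQ/dI = 0 gives I = 33.17 / 0.4258 = 77.90.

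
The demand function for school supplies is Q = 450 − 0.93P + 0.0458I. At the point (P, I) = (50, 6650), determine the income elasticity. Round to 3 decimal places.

At P = 50, I = 6650: Q = 708.070.
Holding P constant, ∂Q/∂I = 0.0458.
η_I = (∂Q/∂I)·(I/Q) = 0.0458 × (6650/708.070) = 0.430.

0.430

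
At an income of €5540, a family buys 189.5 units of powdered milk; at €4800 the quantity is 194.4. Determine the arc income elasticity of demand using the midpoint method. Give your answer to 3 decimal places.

-0.178

ΔQ = 194.4 − 189.5 = 4.9; midpoint Q̄ = (189.5 + 194.4)/2 = 191.95.
ΔI = 4800 − 5540 = -740; midpoint Ī = (5540 + 4800)/2 = 5170.
η = (ΔQ/Q̄) ÷ (ΔI/Ī) = (4.9/191.95) ÷ (-740/5170) = -0.178.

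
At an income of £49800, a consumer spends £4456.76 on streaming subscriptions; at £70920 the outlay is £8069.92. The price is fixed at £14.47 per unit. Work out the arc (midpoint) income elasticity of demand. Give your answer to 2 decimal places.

1.65

With a constant price, Q₁ = 4456.76/14.47 = 308.000 and Q₂ = 8069.92/14.47 = 557.700 (equivalently, work directly with expenditure since P cancels).
Midpoint %ΔQ = (8069.92 − 4456.76)/6263.34 = 0.57687; midpoint %ΔI = (70920 − 49800)/60360 = 0.34990.
η = 0.57687 / 0.34990 = 1.65.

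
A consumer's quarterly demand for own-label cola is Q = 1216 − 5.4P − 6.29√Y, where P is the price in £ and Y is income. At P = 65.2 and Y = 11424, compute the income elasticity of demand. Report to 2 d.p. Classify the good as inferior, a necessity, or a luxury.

At P = 65.2, Y = 11424: Q = 191.625.
Holding P constant, ∂Q/∂Y = -6.29/(2√Y) = -0.0294247.
η_Y = (∂Q/∂Y)·(Y/Q) = -0.0294247 × (11424/191.625) = -1.75.
Since η < 0, this is an inferior good.

-1.75 (inferior good)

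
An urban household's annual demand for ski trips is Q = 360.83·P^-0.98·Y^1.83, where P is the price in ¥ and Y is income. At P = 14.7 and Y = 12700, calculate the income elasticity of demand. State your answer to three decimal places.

For a multiplicative demand Q = A·P^α·Y^β, the income elasticity is β everywhere.
Here β = 1.83, so η = 1.830.

1.830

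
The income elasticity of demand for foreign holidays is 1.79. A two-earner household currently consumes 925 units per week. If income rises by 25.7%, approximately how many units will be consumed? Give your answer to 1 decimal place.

1350.5

%ΔQ ≈ η × %ΔI = 1.79 × 25.7% = 46.003%.
New Q ≈ 925 × (1 + 0.46003) = 1350.5.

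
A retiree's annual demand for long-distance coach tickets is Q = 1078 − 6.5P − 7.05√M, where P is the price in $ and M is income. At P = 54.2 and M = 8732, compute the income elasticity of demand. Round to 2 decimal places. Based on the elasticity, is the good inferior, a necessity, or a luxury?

-4.92 (inferior good)

At P = 54.2, M = 8732: Q = 66.912.
Holding P constant, ∂Q/∂M = -7.05/(2√M) = -0.0377227.
η_M = (∂Q/∂M)·(M/Q) = -0.0377227 × (8732/66.912) = -4.92.
Since η < 0, this is an inferior good.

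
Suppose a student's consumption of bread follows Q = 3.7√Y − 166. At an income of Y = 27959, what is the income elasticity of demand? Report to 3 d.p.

0.683

At Y = 27959: Q = 452.675.
dQ/dY = 3.7/(2√Y) = 0.011064 at this income.
η = (dQ/dY)·(Y/Q) = 0.011064 × (27959/452.675) = 0.683.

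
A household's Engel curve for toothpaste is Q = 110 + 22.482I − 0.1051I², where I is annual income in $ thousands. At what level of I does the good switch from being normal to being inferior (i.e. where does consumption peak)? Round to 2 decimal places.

dQ/dI = 22.482 − 0.2102I.
The good is inferior where dQ/dI < 0. Setting dQ/dI = 0 gives I = 22.482 / 0.2102 = 106.96.

106.96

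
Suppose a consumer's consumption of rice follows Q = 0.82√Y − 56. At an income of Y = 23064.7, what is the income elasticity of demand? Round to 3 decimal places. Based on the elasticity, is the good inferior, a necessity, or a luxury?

At Y = 23064.7: Q = 68.534.
dQ/dY = 0.82/(2√Y) = 0.00269967 at this income.
η = (dQ/dY)·(Y/Q) = 0.00269967 × (23064.7/68.534) = 0.909.
Since 0 < η < 1, the good is a necessity.

0.909 (necessity)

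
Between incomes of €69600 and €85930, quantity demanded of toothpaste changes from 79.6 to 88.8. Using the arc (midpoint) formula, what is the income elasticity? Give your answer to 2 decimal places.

0.52

ΔQ = 88.8 − 79.6 = 9.2; midpoint Q̄ = (79.6 + 88.8)/2 = 84.2.
ΔI = 85930 − 69600 = 16330; midpoint Ī = (69600 + 85930)/2 = 77765.
η = (ΔQ/Q̄) ÷ (ΔI/Ī) = (9.2/84.2) ÷ (16330/77765) = 0.52.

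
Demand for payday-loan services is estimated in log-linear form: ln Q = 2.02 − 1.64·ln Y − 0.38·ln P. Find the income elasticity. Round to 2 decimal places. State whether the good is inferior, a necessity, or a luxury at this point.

-1.64 (inferior good)

In a log-linear demand, the coefficient on ln Y is the income elasticity.
So η = -1.64.
η < 0 ⇒ inferior good.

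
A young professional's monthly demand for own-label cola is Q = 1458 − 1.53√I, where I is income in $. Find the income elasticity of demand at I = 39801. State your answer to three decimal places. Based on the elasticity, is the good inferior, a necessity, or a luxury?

At I = 39801: Q = 1152.762.
dQ/dI = -1.53/(2√I) = -0.00383455 at this income.
η = (dQ/dI)·(I/Q) = -0.00383455 × (39801/1152.762) = -0.132.
Since η < 0, the good is an inferior good.

-0.132 (inferior good)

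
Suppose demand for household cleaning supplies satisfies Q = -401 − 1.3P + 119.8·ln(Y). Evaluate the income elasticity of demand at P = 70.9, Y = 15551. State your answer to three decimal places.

At P = 70.9, Y = 15551: Q = 663.125.
Holding P constant, ∂Q/∂Y = 119.8/Y = 0.00770368.
η_Y = (∂Q/∂Y)·(Y/Q) = 0.00770368 × (15551/663.125) = 0.181.

0.181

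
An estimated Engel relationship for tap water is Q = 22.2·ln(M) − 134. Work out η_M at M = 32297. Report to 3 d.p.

At M = 32297: Q = 96.497.
dQ/dM = 22.2/M = 0.00068737 at this income.
η = (dQ/dM)·(M/Q) = 0.00068737 × (32297/96.497) = 0.230.

0.230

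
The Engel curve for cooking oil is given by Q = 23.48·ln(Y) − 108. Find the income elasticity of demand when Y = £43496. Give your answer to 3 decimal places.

At Y = 43496: Q = 142.776.
dQ/dY = 23.48/Y = 0.00053982 at this income.
η = (dQ/dY)·(Y/Q) = 0.00053982 × (43496/142.776) = 0.164.

0.164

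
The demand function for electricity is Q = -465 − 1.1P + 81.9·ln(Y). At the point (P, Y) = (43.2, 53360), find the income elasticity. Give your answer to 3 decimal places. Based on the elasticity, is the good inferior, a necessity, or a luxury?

At P = 43.2, Y = 53360: Q = 378.946.
Holding P constant, ∂Q/∂Y = 81.9/Y = 0.00153486.
η_Y = (∂Q/∂Y)·(Y/Q) = 0.00153486 × (53360/378.946) = 0.216.
Since 0 < η < 1, this is a necessity.

0.216 (necessity)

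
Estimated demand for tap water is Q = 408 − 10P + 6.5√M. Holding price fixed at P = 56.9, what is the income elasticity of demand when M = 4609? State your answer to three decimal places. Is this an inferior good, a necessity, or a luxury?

At P = 56.9, M = 4609: Q = 280.283.
Holding P constant, ∂Q/∂M = 6.5/(2√M) = 0.0478718.
η_M = (∂Q/∂M)·(M/Q) = 0.0478718 × (4609/280.283) = 0.787.
Since 0 < η < 1, this is a necessity.

0.787 (necessity)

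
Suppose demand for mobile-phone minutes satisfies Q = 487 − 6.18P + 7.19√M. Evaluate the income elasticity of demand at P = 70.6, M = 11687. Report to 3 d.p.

At P = 70.6, M = 11687: Q = 827.977.
Holding P constant, ∂Q/∂M = 7.19/(2√M) = 0.0332543.
η_M = (∂Q/∂M)·(M/Q) = 0.0332543 × (11687/827.977) = 0.469.

0.469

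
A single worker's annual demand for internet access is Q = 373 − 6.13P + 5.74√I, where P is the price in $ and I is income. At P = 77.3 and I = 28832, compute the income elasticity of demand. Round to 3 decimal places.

0.558

At P = 77.3, I = 28832: Q = 873.802.
Holding P constant, ∂Q/∂I = 5.74/(2√I) = 0.0169022.
η_I = (∂Q/∂I)·(I/Q) = 0.0169022 × (28832/873.802) = 0.558.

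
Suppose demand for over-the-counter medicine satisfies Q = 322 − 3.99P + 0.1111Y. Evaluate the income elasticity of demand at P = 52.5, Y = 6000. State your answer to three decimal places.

0.856

At P = 52.5, Y = 6000: Q = 779.125.
Holding P constant, ∂Q/∂Y = 0.1111.
η_Y = (∂Q/∂Y)·(Y/Q) = 0.1111 × (6000/779.125) = 0.856.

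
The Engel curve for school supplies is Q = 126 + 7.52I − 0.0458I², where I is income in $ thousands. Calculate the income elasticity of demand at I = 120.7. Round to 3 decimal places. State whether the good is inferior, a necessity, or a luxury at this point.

-1.165 (inferior good)

At I = 120.7: Q = 366.4272.
dQ/dI = 7.52 − 0.0916I = -3.53612.
η = (dQ/dI)·(I/Q) = -3.53612 × (120.7/366.4272) = -1.165.
η < 0 ⇒ inferior good.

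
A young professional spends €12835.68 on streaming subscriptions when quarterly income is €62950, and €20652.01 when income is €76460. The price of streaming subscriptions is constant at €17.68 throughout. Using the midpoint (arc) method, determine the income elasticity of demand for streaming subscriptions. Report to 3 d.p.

With a constant price, Q₁ = 12835.68/17.68 = 726.000 and Q₂ = 20652.01/17.68 = 1168.100 (equivalently, work directly with expenditure since P cancels).
Midpoint %ΔQ = (20652.01 − 12835.68)/16743.85 = 0.46682; midpoint %ΔI = (76460 − 62950)/69705 = 0.19382.
η = 0.46682 / 0.19382 = 2.409.

2.409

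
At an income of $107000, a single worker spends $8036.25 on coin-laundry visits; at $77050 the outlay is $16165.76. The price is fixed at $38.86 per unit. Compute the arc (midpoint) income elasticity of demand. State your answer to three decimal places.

-2.064

With a constant price, Q₁ = 8036.25/38.86 = 206.800 and Q₂ = 16165.76/38.86 = 416.000 (equivalently, work directly with expenditure since P cancels).
Midpoint %ΔQ = (16165.76 − 8036.25)/12101.01 = 0.67180; midpoint %ΔI = (77050 − 107000)/92025 = -0.32546.
η = 0.67180 / -0.32546 = -2.064.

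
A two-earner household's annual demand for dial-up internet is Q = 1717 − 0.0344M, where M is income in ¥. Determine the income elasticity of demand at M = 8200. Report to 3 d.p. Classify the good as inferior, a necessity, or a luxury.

-0.197 (inferior good)

At M = 8200: Q = 1434.920.
dQ/dM = −0.0344.
η = (dQ/dM)·(M/Q) = -0.0344 × (8200/1434.920) = -0.197.
Since η < 0, the good is an inferior good.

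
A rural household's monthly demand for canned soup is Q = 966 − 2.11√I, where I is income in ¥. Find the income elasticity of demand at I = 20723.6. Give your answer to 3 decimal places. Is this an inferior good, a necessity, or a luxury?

At I = 20723.6: Q = 662.251.
dQ/dI = -2.11/(2√I) = -0.00732858 at this income.
η = (dQ/dI)·(I/Q) = -0.00732858 × (20723.6/662.251) = -0.229.
Since η < 0, the good is an inferior good.

-0.229 (inferior good)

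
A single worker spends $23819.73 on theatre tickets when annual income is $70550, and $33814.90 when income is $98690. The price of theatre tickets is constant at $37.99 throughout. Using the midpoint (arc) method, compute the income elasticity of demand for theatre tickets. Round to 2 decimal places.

1.04

With a constant price, Q₁ = 23819.73/37.99 = 627.000 and Q₂ = 33814.90/37.99 = 890.100 (equivalently, work directly with expenditure since P cancels).
Midpoint %ΔQ = (33814.90 − 23819.73)/28817.32 = 0.34685; midpoint %ΔI = (98690 − 70550)/84620 = 0.33255.
η = 0.34685 / 0.33255 = 1.04.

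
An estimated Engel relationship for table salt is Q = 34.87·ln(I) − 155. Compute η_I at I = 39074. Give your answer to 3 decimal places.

0.163

At I = 39074: Q = 213.688.
dQ/dI = 34.87/I = 0.000892409 at this income.
η = (dQ/dI)·(I/Q) = 0.000892409 × (39074/213.688) = 0.163.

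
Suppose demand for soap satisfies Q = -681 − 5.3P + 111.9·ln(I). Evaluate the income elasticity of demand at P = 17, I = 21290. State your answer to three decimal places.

At P = 17, I = 21290: Q = 344.095.
Holding P constant, ∂Q/∂I = 111.9/I = 0.00525599.
η_I = (∂Q/∂I)·(I/Q) = 0.00525599 × (21290/344.095) = 0.325.

0.325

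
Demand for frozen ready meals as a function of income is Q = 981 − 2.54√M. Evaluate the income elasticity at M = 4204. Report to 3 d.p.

At M = 4204: Q = 816.311.
dQ/dM = -2.54/(2√M) = -0.0195872 at this income.
η = (dQ/dM)·(M/Q) = -0.0195872 × (4204/816.311) = -0.101.

-0.101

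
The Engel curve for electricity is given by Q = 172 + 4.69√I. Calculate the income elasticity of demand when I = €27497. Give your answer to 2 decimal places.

0.41

At I = 27497: Q = 949.706.
dQ/dI = 4.69/(2√I) = 0.0141417 at this income.
η = (dQ/dI)·(I/Q) = 0.0141417 × (27497/949.706) = 0.41.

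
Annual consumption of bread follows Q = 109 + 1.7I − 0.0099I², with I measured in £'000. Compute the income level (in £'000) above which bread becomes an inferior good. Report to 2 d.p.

dQ/dI = 1.7 − 0.0198I.
The good is inferior where dQ/dI < 0. Setting dQ/dI = 0 gives I = 1.7 / 0.0198 = 85.86.

85.86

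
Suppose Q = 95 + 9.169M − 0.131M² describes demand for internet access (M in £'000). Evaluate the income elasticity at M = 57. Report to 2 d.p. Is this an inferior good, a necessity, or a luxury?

-1.71 (inferior good)

At M = 57: Q = 192.0140.
dQ/dM = 9.169 − 0.262M = -5.76500.
η = (dQ/dM)·(M/Q) = -5.76500 × (57/192.0140) = -1.71.
η < 0 ⇒ inferior good.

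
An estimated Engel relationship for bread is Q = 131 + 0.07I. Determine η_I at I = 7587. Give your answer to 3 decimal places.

At I = 7587: Q = 662.090.
dQ/dI = 0.07.
η = (dQ/dI)·(I/Q) = 0.07 × (7587/662.090) = 0.802.

0.802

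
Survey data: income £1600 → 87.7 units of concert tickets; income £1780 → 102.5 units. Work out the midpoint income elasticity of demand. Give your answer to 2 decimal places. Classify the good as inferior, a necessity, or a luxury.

1.46 (luxury)

ΔQ = 102.5 − 87.7 = 14.8; midpoint Q̄ = (87.7 + 102.5)/2 = 95.1.
ΔI = 1780 − 1600 = 180; midpoint Ī = (1600 + 1780)/2 = 1690.
η = (ΔQ/Q̄) ÷ (ΔI/Ī) = (14.8/95.1) ÷ (180/1690) = 1.46.
η > 1 ⇒ luxury.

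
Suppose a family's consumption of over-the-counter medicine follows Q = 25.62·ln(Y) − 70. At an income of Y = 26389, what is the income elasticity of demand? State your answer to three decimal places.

0.134

At Y = 26389: Q = 190.830.
dQ/dY = 25.62/Y = 0.000970859 at this income.
η = (dQ/dY)·(Y/Q) = 0.000970859 × (26389/190.830) = 0.134.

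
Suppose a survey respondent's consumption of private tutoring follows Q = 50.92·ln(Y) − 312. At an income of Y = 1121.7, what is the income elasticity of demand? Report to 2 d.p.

1.12

At Y = 1121.7: Q = 45.591.
dQ/dY = 50.92/Y = 0.0453954 at this income.
η = (dQ/dY)·(Y/Q) = 0.0453954 × (1121.7/45.591) = 1.12.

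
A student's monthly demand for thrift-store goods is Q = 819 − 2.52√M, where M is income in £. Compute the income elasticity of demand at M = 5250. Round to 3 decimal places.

At M = 5250: Q = 636.409.
dQ/dM = -2.52/(2√M) = -0.0173897 at this income.
η = (dQ/dM)·(M/Q) = -0.0173897 × (5250/636.409) = -0.143.

-0.143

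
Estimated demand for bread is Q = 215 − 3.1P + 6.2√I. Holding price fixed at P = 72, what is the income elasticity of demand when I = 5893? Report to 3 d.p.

At P = 72, I = 5893: Q = 467.748.
Holding P constant, ∂Q/∂I = 6.2/(2√I) = 0.0403825.
η_I = (∂Q/∂I)·(I/Q) = 0.0403825 × (5893/467.748) = 0.509.

0.509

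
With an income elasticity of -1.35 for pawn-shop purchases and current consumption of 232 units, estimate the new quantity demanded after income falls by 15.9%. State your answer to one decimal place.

281.8

%ΔQ ≈ η × %ΔI = -1.35 × (-15.9%) = 21.465%.
New Q ≈ 232 × (1 + 0.21465) = 281.8.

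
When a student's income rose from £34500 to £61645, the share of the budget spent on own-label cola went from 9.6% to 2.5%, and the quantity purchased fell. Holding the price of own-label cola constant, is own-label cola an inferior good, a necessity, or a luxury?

inferior good

Quantity demanded falls as income rises, so η < 0.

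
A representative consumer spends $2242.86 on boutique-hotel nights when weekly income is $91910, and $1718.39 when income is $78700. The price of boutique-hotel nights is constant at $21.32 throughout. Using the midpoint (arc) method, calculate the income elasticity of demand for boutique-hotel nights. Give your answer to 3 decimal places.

1.710

With a constant price, Q₁ = 2242.86/21.32 = 105.200 and Q₂ = 1718.39/21.32 = 80.600 (equivalently, work directly with expenditure since P cancels).
Midpoint %ΔQ = (1718.39 − 2242.86)/1980.63 = -0.26480; midpoint %ΔI = (78700 − 91910)/85305 = -0.15486.
η = -0.26480 / -0.15486 = 1.710.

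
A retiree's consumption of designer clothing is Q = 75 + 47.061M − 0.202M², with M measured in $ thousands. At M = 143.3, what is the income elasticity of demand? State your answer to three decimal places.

At M = 143.3: Q = 2670.7935.
dQ/dM = 47.061 − 0.404M = -10.83220.
η = (dQ/dM)·(M/Q) = -10.83220 × (143.3/2670.7935) = -0.581.

-0.581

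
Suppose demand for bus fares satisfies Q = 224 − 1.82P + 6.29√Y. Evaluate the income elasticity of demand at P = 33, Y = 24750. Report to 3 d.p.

At P = 33, Y = 24750: Q = 1153.491.
Holding P constant, ∂Q/∂Y = 6.29/(2√Y) = 0.0199909.
η_Y = (∂Q/∂Y)·(Y/Q) = 0.0199909 × (24750/1153.491) = 0.429.

0.429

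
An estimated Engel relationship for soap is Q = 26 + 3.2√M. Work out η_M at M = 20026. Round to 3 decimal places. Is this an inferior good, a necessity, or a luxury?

0.473 (necessity)

At M = 20026: Q = 478.842.
dQ/dM = 3.2/(2√M) = 0.0113064 at this income.
η = (dQ/dM)·(M/Q) = 0.0113064 × (20026/478.842) = 0.473.
Since 0 < η < 1, the good is a necessity.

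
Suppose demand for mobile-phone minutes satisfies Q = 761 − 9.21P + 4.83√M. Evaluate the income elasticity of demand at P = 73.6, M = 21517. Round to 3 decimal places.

0.447

At P = 73.6, M = 21517: Q = 791.641.
Holding P constant, ∂Q/∂M = 4.83/(2√M) = 0.0164637.
η_M = (∂Q/∂M)·(M/Q) = 0.0164637 × (21517/791.641) = 0.447.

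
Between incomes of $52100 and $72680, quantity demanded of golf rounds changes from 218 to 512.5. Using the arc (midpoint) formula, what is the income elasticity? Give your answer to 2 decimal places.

2.44

ΔQ = 512.5 − 218 = 294.5; midpoint Q̄ = (218 + 512.5)/2 = 365.25.
ΔI = 72680 − 52100 = 20580; midpoint Ī = (52100 + 72680)/2 = 62390.
η = (ΔQ/Q̄) ÷ (ΔI/Ī) = (294.5/365.25) ÷ (20580/62390) = 2.44.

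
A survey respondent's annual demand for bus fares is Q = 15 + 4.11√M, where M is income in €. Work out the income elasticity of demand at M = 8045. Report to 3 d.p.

At M = 8045: Q = 383.642.
dQ/dM = 4.11/(2√M) = 0.0229113 at this income.
η = (dQ/dM)·(M/Q) = 0.0229113 × (8045/383.642) = 0.480.

0.480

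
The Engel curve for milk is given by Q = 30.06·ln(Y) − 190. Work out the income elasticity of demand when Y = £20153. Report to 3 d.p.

0.279

At Y = 20153: Q = 107.928.
dQ/dY = 30.06/Y = 0.00149159 at this income.
η = (dQ/dY)·(Y/Q) = 0.00149159 × (20153/107.928) = 0.279.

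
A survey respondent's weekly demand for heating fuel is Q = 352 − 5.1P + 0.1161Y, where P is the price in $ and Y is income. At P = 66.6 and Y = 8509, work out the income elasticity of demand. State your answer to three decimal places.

0.988

At P = 66.6, Y = 8509: Q = 1000.235.
Holding P constant, ∂Q/∂Y = 0.1161.
η_Y = (∂Q/∂Y)·(Y/Q) = 0.1161 × (8509/1000.235) = 0.988.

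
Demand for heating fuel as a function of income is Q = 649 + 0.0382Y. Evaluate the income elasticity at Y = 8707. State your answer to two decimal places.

At Y = 8707: Q = 981.607.
dQ/dY = 0.0382.
η = (dQ/dY)·(Y/Q) = 0.0382 × (8707/981.607) = 0.34.

0.34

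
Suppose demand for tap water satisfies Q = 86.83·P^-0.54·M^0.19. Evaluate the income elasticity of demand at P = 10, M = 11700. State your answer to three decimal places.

For a multiplicative demand Q = A·P^α·M^β, the income elasticity is β everywhere.
Here β = 0.19, so η = 0.190.

0.190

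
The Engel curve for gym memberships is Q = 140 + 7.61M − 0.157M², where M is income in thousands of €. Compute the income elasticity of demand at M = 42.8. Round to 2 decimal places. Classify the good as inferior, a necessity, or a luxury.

-1.40 (inferior good)

At M = 42.8: Q = 178.1091.
dQ/dM = 7.61 − 0.314M = -5.82920.
η = (dQ/dM)·(M/Q) = -5.82920 × (42.8/178.1091) = -1.40.
η < 0 ⇒ inferior good.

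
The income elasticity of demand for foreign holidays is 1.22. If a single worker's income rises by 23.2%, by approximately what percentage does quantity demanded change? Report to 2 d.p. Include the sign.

%ΔQ ≈ η × %ΔI = 1.22 × 23.2% = 28.30%.

28.30%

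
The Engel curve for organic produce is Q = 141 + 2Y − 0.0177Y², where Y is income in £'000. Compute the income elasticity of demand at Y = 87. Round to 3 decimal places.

-0.519

At Y = 87: Q = 181.0287.
dQ/dY = 2 − 0.0354Y = -1.07980.
η = (dQ/dY)·(Y/Q) = -1.07980 × (87/181.0287) = -0.519.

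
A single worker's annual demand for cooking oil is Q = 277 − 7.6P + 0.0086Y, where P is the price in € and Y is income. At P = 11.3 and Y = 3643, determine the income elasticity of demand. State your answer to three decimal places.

At P = 11.3, Y = 3643: Q = 222.450.
Holding P constant, ∂Q/∂Y = 0.0086.
η_Y = (∂Q/∂Y)·(Y/Q) = 0.0086 × (3643/222.450) = 0.141.

0.141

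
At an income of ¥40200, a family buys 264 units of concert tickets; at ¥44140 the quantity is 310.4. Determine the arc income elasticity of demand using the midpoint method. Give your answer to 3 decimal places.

1.729

ΔQ = 310.4 − 264 = 46.4; midpoint Q̄ = (264 + 310.4)/2 = 287.2.
ΔI = 44140 − 40200 = 3940; midpoint Ī = (40200 + 44140)/2 = 42170.
η = (ΔQ/Q̄) ÷ (ΔI/Ī) = (46.4/287.2) ÷ (3940/42170) = 1.729.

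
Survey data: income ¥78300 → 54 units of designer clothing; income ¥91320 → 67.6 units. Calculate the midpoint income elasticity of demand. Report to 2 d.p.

1.46

ΔQ = 67.6 − 54 = 13.6; midpoint Q̄ = (54 + 67.6)/2 = 60.8.
ΔI = 91320 − 78300 = 13020; midpoint Ī = (78300 + 91320)/2 = 84810.
η = (ΔQ/Q̄) ÷ (ΔI/Ī) = (13.6/60.8) ÷ (13020/84810) = 1.46.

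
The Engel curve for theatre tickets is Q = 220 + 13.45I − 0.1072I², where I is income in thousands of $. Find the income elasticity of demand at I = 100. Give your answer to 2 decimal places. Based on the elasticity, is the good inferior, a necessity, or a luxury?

At I = 100: Q = 493.0000.
dQ/dI = 13.45 − 0.2144I = -7.99000.
η = (dQ/dI)·(I/Q) = -7.99000 × (100/493.0000) = -1.62.
η < 0 ⇒ inferior good.

-1.62 (inferior good)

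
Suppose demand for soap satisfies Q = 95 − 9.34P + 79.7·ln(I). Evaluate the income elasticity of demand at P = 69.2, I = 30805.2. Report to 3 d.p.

At P = 69.2, I = 30805.2: Q = 272.406.
Holding P constant, ∂Q/∂I = 79.7/I = 0.00258723.
η_I = (∂Q/∂I)·(I/Q) = 0.00258723 × (30805.2/272.406) = 0.293.

0.293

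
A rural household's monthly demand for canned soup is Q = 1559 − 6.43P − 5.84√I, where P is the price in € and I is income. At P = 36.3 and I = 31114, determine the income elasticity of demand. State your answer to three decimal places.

-1.743

At P = 36.3, I = 31114: Q = 295.464.
Holding P constant, ∂Q/∂I = -5.84/(2√I) = -0.0165541.
η_I = (∂Q/∂I)·(I/Q) = -0.0165541 × (31114/295.464) = -1.743.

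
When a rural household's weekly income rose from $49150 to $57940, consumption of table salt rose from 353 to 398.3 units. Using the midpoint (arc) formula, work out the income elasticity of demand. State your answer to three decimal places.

ΔQ = 398.3 − 353 = 45.3; midpoint Q̄ = (353 + 398.3)/2 = 375.65.
ΔI = 57940 − 49150 = 8790; midpoint Ī = (49150 + 57940)/2 = 53545.
η = (ΔQ/Q̄) ÷ (ΔI/Ī) = (45.3/375.65) ÷ (8790/53545) = 0.735.

0.735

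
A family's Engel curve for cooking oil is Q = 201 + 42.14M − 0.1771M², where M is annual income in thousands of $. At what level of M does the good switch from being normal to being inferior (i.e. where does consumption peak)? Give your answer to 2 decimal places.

118.97

dQ/dM = 42.14 − 0.3542M.
The good is inferior where dQ/dM < 0. Setting dQ/dM = 0 gives M = 42.14 / 0.3542 = 118.97.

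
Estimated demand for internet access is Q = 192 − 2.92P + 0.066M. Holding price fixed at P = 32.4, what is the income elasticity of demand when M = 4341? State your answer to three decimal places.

At P = 32.4, M = 4341: Q = 383.898.
Holding P constant, ∂Q/∂M = 0.066.
η_M = (∂Q/∂M)·(M/Q) = 0.066 × (4341/383.898) = 0.746.

0.746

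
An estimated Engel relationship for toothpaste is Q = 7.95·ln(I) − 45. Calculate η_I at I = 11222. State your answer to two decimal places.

0.27

At I = 11222: Q = 29.139.
dQ/dI = 7.95/I = 0.00070843 at this income.
η = (dQ/dI)·(I/Q) = 0.00070843 × (11222/29.139) = 0.27.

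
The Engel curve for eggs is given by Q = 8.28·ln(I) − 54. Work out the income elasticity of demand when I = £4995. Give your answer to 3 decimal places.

At I = 4995: Q = 16.514.
dQ/dI = 8.28/I = 0.00165766 at this income.
η = (dQ/dI)·(I/Q) = 0.00165766 × (4995/16.514) = 0.501.

0.501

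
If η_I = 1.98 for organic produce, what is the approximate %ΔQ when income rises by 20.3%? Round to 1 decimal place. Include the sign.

40.2%

%ΔQ ≈ η × %ΔI = 1.98 × 20.3% = 40.2%.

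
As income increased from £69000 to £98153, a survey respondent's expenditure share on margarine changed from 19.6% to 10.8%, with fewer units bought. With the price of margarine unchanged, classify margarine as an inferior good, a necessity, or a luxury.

Quantity demanded falls as income rises, so η < 0.

inferior good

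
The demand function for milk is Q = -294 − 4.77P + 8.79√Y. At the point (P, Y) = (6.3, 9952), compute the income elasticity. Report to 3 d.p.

0.793

At P = 6.3, Y = 9952: Q = 552.837.
Holding P constant, ∂Q/∂Y = 8.79/(2√Y) = 0.0440559.
η_Y = (∂Q/∂Y)·(Y/Q) = 0.0440559 × (9952/552.837) = 0.793.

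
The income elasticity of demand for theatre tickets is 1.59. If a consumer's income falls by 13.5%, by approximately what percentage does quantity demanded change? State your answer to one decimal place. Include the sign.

%ΔQ ≈ η × %ΔI = 1.59 × (-13.5%) = -21.5%.

-21.5%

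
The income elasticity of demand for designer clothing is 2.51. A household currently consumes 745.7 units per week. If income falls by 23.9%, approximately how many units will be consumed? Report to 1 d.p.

298.4

%ΔQ ≈ η × %ΔI = 2.51 × (-23.9%) = -59.989%.
New Q ≈ 745.7 × (1 − 0.59989) = 298.4.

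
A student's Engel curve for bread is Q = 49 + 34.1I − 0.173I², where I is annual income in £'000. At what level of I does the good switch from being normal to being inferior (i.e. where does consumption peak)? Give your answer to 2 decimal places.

98.55

dQ/dI = 34.1 − 0.346I.
The good is inferior where dQ/dI < 0. Setting dQ/dI = 0 gives I = 34.1 / 0.346 = 98.55.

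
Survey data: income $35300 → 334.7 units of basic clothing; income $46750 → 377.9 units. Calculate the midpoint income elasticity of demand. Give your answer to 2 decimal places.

ΔQ = 377.9 − 334.7 = 43.2; midpoint Q̄ = (334.7 + 377.9)/2 = 356.3.
ΔI = 46750 − 35300 = 11450; midpoint Ī = (35300 + 46750)/2 = 41025.
η = (ΔQ/Q̄) ÷ (ΔI/Ī) = (43.2/356.3) ÷ (11450/41025) = 0.43.

0.43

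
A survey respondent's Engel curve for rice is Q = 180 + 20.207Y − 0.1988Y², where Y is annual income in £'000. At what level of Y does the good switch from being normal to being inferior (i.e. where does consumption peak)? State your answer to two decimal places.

dQ/dY = 20.207 − 0.3976Y.
The good is inferior where dQ/dY < 0. Setting dQ/dY = 0 gives Y = 20.207 / 0.3976 = 50.82.

50.82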